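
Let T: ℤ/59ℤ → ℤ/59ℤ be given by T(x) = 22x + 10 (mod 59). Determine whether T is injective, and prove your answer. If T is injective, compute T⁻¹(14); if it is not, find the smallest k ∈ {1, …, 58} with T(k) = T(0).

If T(s) = T(t), then 22s ≡ 22t (mod 59). Because gcd(22, 59) = 1, we may cancel 22 to get s ≡ t (mod 59).
Hence T is injective.
We now compute 22⁻¹ mod 59 explicitly. Euclid's algorithm: 59 = 2·22 + 15, 22 = 1·15 + 7, 15 = 2·7 + 1; back-substituting gives 1 = 51·22 − 19·59, so 22⁻¹ ≡ 51 (mod 59).
Since T is injective, we compute T⁻¹(14): solve 22x + 10 ≡ 14 (mod 59), i.e. 22x ≡ 4 (mod 59).
Multiplying by 22⁻¹ = 51 gives x ≡ 51·4 = 204 = 3·59 + 27 ≡ 27 (mod 59).
Check: T(27) = 22·27 + 10 = 604 = 10·59 + 14 ≡ 14 (mod 59).

27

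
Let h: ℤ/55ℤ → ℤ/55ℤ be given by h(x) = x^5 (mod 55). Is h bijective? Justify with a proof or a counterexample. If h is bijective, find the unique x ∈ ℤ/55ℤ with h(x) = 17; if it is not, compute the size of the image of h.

15

h(2): Repeated squaring mod 55: 2^1 ≡ 2, 2^2 ≡ 2² = 4, 2^4 ≡ 4² = 16. Since 5 = 4 + 1, 2^5 ≡ 16·2: 16·2 = 32. So 2^5 ≡ 32 (mod 55).
h(7): Repeated squaring mod 55: 7^1 ≡ 7, 7^2 ≡ 7² = 49, 7^4 ≡ 49² = 2401 ≡ 36. Since 5 = 4 + 1, 7^5 ≡ 36·7: 36·7 = 252 ≡ 32. So 7^5 ≡ 32 (mod 55).
So h(2) = h(7) = 32 while 2 ≠ 7, hence h is not injective, hence not bijective.
Since h is not bijective, we determine |image(h)|. Computing x^5 mod 55 for each x (by repeated squaring, reducing mod 55 at every step), the values h(0), h(1), …, h(54) are: 0, 1, 32, 23, 34, 45, 21, 32, 43, 34, 10, 11, 12, 43, 34, 45, 1, 32, 43, 54, 45, 21, 22, 23, 54, 45, 1, 12, 43, 54, 10, 1, 32, 33, 34, 10, 1, 12, 23, 54, 10, 21, 12, 43, 44, 45, 21, 12, 23, 34, 10, 21, 32, 23, 54.
The distinct values are {0, 1, 10, 11, 12, 21, 22, 23, 32, 33, 34, 43, 44, 45, 54}; there are 15 of them.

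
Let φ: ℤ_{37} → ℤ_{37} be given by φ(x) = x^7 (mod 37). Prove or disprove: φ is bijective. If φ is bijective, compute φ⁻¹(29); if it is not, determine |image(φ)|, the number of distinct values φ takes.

8

Since 37 is prime, the nonzero elements of ℤ_{37} form a cyclic group of order 36.
As gcd(7, 36) = 1, raising to the 7th power is a bijection on this group: if s^7 ≡ t^7 then (st^{−1})^7 = 1, and the only element of order dividing gcd(7, 36) = 1 is 1, so s = t.
With φ(0) = 0 this makes φ injective on all of ℤ_{37}, hence bijective (finite equal-size domain and codomain). In particular φ is bijective.
Since φ is bijective, we find the preimage of 29. The inverse of x ↦ x^7 on (ℤ_{37})^× is x ↦ x^31, because 7·31 = 217 = 6·36 + 1 ≡ 1 (mod 36) and x^{36} = 1 for x ≠ 0 (Fermat). So φ⁻¹(29) = 29^31 mod 37.
Repeated squaring mod 37: 29^1 ≡ 29, 29^2 ≡ 29² = 841 ≡ 27, 29^4 ≡ 27² = 729 ≡ 26, 29^8 ≡ 26² = 676 ≡ 10, 29^16 ≡ 10² = 100 ≡ 26. Since 31 = 16 + 8 + 4 + 2 + 1, 29^31 ≡ 26·10·26·27·29: 26·10 = 260 ≡ 1, then 1·26 = 26, then 26·27 = 702 ≡ 36, then 36·29 = 1044 ≡ 8. So 29^31 ≡ 8 (mod 37).
Hence φ⁻¹(29) = 8.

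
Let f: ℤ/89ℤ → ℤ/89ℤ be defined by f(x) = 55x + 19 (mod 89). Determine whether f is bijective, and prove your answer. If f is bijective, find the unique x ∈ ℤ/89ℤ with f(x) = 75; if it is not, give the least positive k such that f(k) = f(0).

35

By definition, f is injective when f(x_1) = f(x_2) forces x_1 = x_2.
Suppose f(x_1) = f(x_2) in ℤ/89ℤ. Then 55x_1 + 19 ≡ 55x_2 + 19 (mod 89), so 55(x_1 − x_2) ≡ 0 (mod 89).
Since gcd(55, 89) = 1, 55 is invertible modulo 89, so x_1 − x_2 ≡ 0 (mod 89), i.e. x_1 = x_2.
We now compute 55⁻¹ mod 89 explicitly. Euclid's algorithm: 89 = 1·55 + 34, 55 = 1·34 + 21, 34 = 1·21 + 13, 21 = 1·13 + 8, 13 = 1·8 + 5, 8 = 1·5 + 3, 5 = 1·3 + 2, 3 = 1·2 + 1; back-substituting gives 1 = 34·55 − 21·89, so 55⁻¹ ≡ 34 (mod 89).
For any y ∈ ℤ/89ℤ, x = 34(y − 19) mod 89 satisfies f(x) = 55·34(y − 19) + 19 ≡ y (since 55·34 ≡ 1 mod 89). So every y has a preimage.
So f is bijective.
Since f is bijective, we find f⁻¹(75): we need 55x ≡ 75 − 19 ≡ 56 (mod 89). Using 55⁻¹ = 34: x ≡ 34·56 = 1904 = 21·89 + 35, so x = 35.
Check: f(35) = 55·35 + 19 = 1944 = 21·89 + 75 ≡ 75 (mod 89).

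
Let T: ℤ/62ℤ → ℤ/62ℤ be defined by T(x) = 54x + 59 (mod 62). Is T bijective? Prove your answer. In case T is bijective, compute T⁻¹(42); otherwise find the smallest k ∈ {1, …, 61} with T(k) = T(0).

Recall that injectivity means: for all x_1, x_2 in the domain, T(x_1) = T(x_2) implies x_1 = x_2.
We have gcd(54, 62) = 2 > 1. Taking x_1 = 0 and x_2 = 31: T(0) = 59 and T(31) = 54·31 + 59 = 1733 ≡ 59 (mod 62).
So T(0) = T(31) while 0 ≠ 31, therefore T is not injective, hence not bijective.
Since T is not bijective, we find the least positive k with T(k) = T(0): this means 54k ≡ 0 (mod 62), i.e. 62 ∣ 54k. Since gcd(54, 62) = 2, dividing through by 2 this holds exactly when 31 ∣ 27k, and as gcd(27, 31) = 1, exactly when 31 ∣ k.
The smallest positive such k is 31.

31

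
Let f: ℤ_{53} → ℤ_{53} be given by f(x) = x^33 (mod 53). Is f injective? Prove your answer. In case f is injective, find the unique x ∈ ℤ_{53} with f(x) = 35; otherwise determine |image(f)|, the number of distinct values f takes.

Since 53 is prime, the nonzero elements of ℤ_{53} form a cyclic group of order 52.
As gcd(33, 52) = 1, raising to the 33rd power is a bijection on this group: if x_1^33 ≡ x_2^33 then (x_1x_2^{−1})^33 = 1, and the only element of order dividing gcd(33, 52) = 1 is 1, so x_1 = x_2.
With f(0) = 0 this makes f injective on all of ℤ_{53}, hence bijective (finite equal-size domain and codomain). In particular f is injective.
Since f is injective, we find the preimage of 35. The inverse of x ↦ x^33 on (ℤ_{53})^× is x ↦ x^41, because 33·41 = 1353 = 26·52 + 1 ≡ 1 (mod 52) and x^{52} = 1 for x ≠ 0 (Fermat). So f⁻¹(35) = 35^41 mod 53.
Repeated squaring mod 53: 35^1 ≡ 35, 35^2 ≡ 35² = 1225 ≡ 6, 35^4 ≡ 6² = 36, 35^8 ≡ 36² = 1296 ≡ 24, 35^16 ≡ 24² = 576 ≡ 46, 35^32 ≡ 46² = 2116 ≡ 49. Since 41 = 32 + 8 + 1, 35^41 ≡ 49·24·35: 49·24 = 1176 ≡ 10, then 10·35 = 350 ≡ 32. So 35^41 ≡ 32 (mod 53).
Hence f⁻¹(35) = 32.

32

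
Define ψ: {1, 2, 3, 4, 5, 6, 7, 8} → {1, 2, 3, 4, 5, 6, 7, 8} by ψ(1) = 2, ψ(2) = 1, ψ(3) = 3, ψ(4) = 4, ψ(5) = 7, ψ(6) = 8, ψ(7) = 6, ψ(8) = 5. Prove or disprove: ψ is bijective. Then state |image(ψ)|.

8

The values 2, 1, 3, 4, 7, 8, 6, 5 are a permutation of {1, 2, 3, 4, 5, 6, 7, 8}: each element appears exactly once.
So ψ is injective and surjective, hence bijective.
The image of ψ is {1, 2, 3, 4, 5, 6, 7, 8}, which has 8 elements.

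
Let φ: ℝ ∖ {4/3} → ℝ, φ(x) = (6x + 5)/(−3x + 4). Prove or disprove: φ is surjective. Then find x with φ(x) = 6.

19/24

If φ(x) = −2, cross-multiplying gives −3(6x + 5) = 6(−3x + 4), which simplifies to −15 = 24 — false.  So −2 has no preimage and φ is not surjective.
Solving φ(x) = 6: cross-multiplying gives 6x + 5 = 6(−3x + 4), which rearranges to 24x = 19, so x = 19/24.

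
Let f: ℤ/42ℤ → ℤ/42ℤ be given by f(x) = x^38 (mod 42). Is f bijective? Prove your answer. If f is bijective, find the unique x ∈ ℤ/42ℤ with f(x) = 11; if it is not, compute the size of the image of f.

f(4): Repeated squaring mod 42: 4^1 ≡ 4, 4^2 ≡ 4² = 16, 4^4 ≡ 16² = 256 ≡ 4, 4^8 ≡ 4² = 16, 4^16 ≡ 16² = 256 ≡ 4, 4^32 ≡ 4² = 16. Since 38 = 32 + 4 + 2, 4^38 ≡ 16·4·16: 16·4 = 64 ≡ 22, then 22·16 = 352 ≡ 16. So 4^38 ≡ 16 (mod 42).
f(10): Repeated squaring mod 42: 10^1 ≡ 10, 10^2 ≡ 10² = 100 ≡ 16, 10^4 ≡ 16² = 256 ≡ 4, 10^8 ≡ 4² = 16, 10^16 ≡ 16² = 256 ≡ 4, 10^32 ≡ 4² = 16. Since 38 = 32 + 4 + 2, 10^38 ≡ 16·4·16: 16·4 = 64 ≡ 22, then 22·16 = 352 ≡ 16. So 10^38 ≡ 16 (mod 42).
So f(4) = f(10) = 16 while 4 ≠ 10, thus f is not injective, hence not bijective.
Since f is not bijective, we determine |image(f)|. Computing x^38 mod 42 for each x (by repeated squaring, reducing mod 42 at every step), the values f(0), f(1), …, f(41) are: 0, 1, 4, 9, 16, 25, 36, 7, 22, 39, 16, 37, 18, 1, 28, 15, 4, 37, 30, 25, 22, 21, 22, 25, 30, 37, 4, 15, 28, 1, 18, 37, 16, 39, 22, 7, 36, 25, 16, 9, 4, 1.
The distinct values are {0, 1, 4, 7, 9, 15, 16, 18, 21, 22, 25, 28, 30, 36, 37, 39}; there are 16 of them.

16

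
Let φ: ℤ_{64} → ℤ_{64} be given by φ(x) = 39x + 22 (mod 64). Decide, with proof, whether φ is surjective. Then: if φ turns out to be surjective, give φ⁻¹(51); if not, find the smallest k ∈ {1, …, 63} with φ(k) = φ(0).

27

Since gcd(39, 64) = 1, 39 is invertible modulo 64. Euclid's algorithm: 64 = 1·39 + 25, 39 = 1·25 + 14, 25 = 1·14 + 11, 14 = 1·11 + 3, 11 = 3·3 + 2, 3 = 1·2 + 1; back-substituting gives 1 = 23·39 − 14·64, so 39⁻¹ ≡ 23 (mod 64).
Then y ↦ 23(y − 22) is a two-sided inverse to φ, so every y ∈ ℤ_{64} has a preimage.
Thus φ is surjective.
Since φ is surjective, we compute φ⁻¹(51): solve 39x + 22 ≡ 51 (mod 64), i.e. 39x ≡ 29 (mod 64).
Multiplying by 39⁻¹ = 23 gives x ≡ 23·29 = 667 = 10·64 + 27 ≡ 27 (mod 64).
Check: φ(27) = 39·27 + 22 = 1075 = 16·64 + 51 ≡ 51 (mod 64).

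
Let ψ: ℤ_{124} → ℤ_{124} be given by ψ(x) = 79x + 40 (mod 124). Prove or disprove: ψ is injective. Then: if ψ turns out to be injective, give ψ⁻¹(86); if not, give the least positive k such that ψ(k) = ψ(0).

10

Suppose ψ(x_1) = ψ(x_2) in ℤ_{124}. Then 79x_1 + 40 ≡ 79x_2 + 40 (mod 124), therefore 79(x_1 − x_2) ≡ 0 (mod 124).
Since gcd(79, 124) = 1, 79 is invertible modulo 124, so x_1 − x_2 ≡ 0 (mod 124), i.e. x_1 = x_2.
Therefore ψ is injective.
We now compute 79⁻¹ mod 124 explicitly. Euclid's algorithm: 124 = 1·79 + 45, 79 = 1·45 + 34, 45 = 1·34 + 11, 34 = 3·11 + 1; back-substituting gives 1 = 11·79 − 7·124, so 79⁻¹ ≡ 11 (mod 124).
Since ψ is injective, we find ψ⁻¹(86): we need 79x ≡ 86 − 40 ≡ 46 (mod 124). Using 79⁻¹ = 11: x ≡ 11·46 = 506 = 4·124 + 10, so x = 10.
Check: ψ(10) = 79·10 + 40 = 830 = 6·124 + 86 ≡ 86 (mod 124).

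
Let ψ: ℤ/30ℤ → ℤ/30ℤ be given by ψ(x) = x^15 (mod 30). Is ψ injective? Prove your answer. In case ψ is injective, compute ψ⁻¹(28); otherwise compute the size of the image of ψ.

Computing x^15 mod 30 for each x (by repeated squaring, reducing mod 30 at every step), the values ψ(0), ψ(1), …, ψ(29) are: 0, 1, 8, 27, 4, 5, 6, 13, 2, 9, 10, 11, 18, 7, 14, 15, 16, 23, 12, 19, 20, 21, 28, 17, 24, 25, 26, 3, 22, 29.
Every element of ℤ/30ℤ appears exactly once in this list, so ψ is a bijection, and in particular injective.
Since ψ is injective, we read off the preimage of 28 from the same table: ψ(22) = 28, so ψ⁻¹(28) = 22.

22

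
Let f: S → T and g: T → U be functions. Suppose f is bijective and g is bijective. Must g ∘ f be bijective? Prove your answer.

Injectivity: if g(f(u)) = g(f(v)) then f(u) = f(v) (g injective) so u = v (f injective).
Surjectivity: for c ∈ U pick b with g(b) = c, then a with f(a) = b; then (g ∘ f)(a) = c.
Therefore g ∘ f is bijective.

bijective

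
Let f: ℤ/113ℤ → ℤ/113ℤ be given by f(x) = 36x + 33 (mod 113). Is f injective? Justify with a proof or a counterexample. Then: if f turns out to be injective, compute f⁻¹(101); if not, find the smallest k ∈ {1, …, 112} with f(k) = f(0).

By definition, injectivity means: for all s, t in the domain, f(s) = f(t) implies s = t.
If f(s) = f(t), then 36s ≡ 36t (mod 113). Because gcd(36, 113) = 1, we may cancel 36 to get s ≡ t (mod 113).
Therefore f is injective.
We now compute 36⁻¹ mod 113 explicitly. Euclid's algorithm: 113 = 3·36 + 5, 36 = 7·5 + 1; back-substituting gives 1 = 22·36 − 7·113, so 36⁻¹ ≡ 22 (mod 113).
Since f is injective, we find f⁻¹(101): we need 36x ≡ 101 − 33 ≡ 68 (mod 113). Using 36⁻¹ = 22: x ≡ 22·68 = 1496 = 13·113 + 27, so x = 27.
Check: f(27) = 36·27 + 33 = 1005 = 8·113 + 101 ≡ 101 (mod 113).

27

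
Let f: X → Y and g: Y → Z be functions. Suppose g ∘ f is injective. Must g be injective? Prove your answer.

No. Take X = {0}, Y = {0, 1, 2}, Z = {0, 1, 2}, f(a) = a for each a ∈ X, and g(b) = 1 if b ∈ {1, 2} else g(b) = b.
Then g ∘ f = f is injective (X ⊂ Y and f is the inclusion), but g(1) = g(2) = 1 with 1 ≠ 2, so g is not injective.

not injective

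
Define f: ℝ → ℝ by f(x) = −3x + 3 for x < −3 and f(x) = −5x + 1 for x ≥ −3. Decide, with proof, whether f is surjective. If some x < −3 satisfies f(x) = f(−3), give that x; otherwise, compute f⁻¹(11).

-13/3

Both pieces are strictly decreasing (slopes −3 and −5), so each is injective on its own interval.
The left piece maps (−∞, −3) onto (12, ∞); the right piece maps [−3, ∞) onto (−∞, 16].
The union (12, ∞) ∪ (−∞, 16] covers ℝ, so f is surjective.
For the follow-up: the images overlap, so an x < −3 with f(x) = f(−3) exists. f(−3) = 16; solving −3x + 3 = 16 for x < −3 gives x = (16 − 3)/(−3) = −13/3.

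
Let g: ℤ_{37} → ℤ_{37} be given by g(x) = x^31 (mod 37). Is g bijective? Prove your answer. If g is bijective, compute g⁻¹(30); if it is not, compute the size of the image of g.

3

Since 37 is prime, the nonzero elements of ℤ_{37} form a cyclic group of order 36.
As gcd(31, 36) = 1, raising to the 31st power is a bijection on this group: if s^31 ≡ t^31 then (st^{−1})^31 = 1, and the only element of order dividing gcd(31, 36) = 1 is 1, so s = t.
With g(0) = 0 this makes g injective on all of ℤ_{37}, hence bijective (finite equal-size domain and codomain). In particular g is bijective.
Since g is bijective, we find the preimage of 30. The inverse of x ↦ x^31 on (ℤ_{37})^× is x ↦ x^7, because 31·7 = 217 = 6·36 + 1 ≡ 1 (mod 36) and x^{36} = 1 for x ≠ 0 (Fermat). So g⁻¹(30) = 30^7 mod 37.
Repeated squaring mod 37: 30^1 ≡ 30, 30^2 ≡ 30² = 900 ≡ 12, 30^4 ≡ 12² = 144 ≡ 33. Since 7 = 4 + 2 + 1, 30^7 ≡ 33·12·30: 33·12 = 396 ≡ 26, then 26·30 = 780 ≡ 3. So 30^7 ≡ 3 (mod 37).
Hence g⁻¹(30) = 3.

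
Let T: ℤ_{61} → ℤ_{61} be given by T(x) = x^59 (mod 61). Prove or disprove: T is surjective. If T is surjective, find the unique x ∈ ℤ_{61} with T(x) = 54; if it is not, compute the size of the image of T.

26

Since 61 is prime, the nonzero elements of ℤ_{61} form a cyclic group of order 60.
As gcd(59, 60) = 1, raising to the 59th power is a bijection on this group: if a^59 ≡ b^59 then (ab^{−1})^59 = 1, and the only element of order dividing gcd(59, 60) = 1 is 1, so a = b.
With T(0) = 0 this makes T injective on all of ℤ_{61}, hence bijective (finite equal-size domain and codomain). In particular T is surjective.
Since T is surjective, we find the preimage of 54. The inverse of x ↦ x^59 on (ℤ_{61})^× is x ↦ x^59, because 59·59 = 3481 = 58·60 + 1 ≡ 1 (mod 60) and x^{60} = 1 for x ≠ 0 (Fermat). So T⁻¹(54) = 54^59 mod 61.
Repeated squaring mod 61: 54^1 ≡ 54, 54^2 ≡ 54² = 2916 ≡ 49, 54^4 ≡ 49² = 2401 ≡ 22, 54^8 ≡ 22² = 484 ≡ 57, 54^16 ≡ 57² = 3249 ≡ 16, 54^32 ≡ 16² = 256 ≡ 12. Since 59 = 32 + 16 + 8 + 2 + 1, 54^59 ≡ 12·16·57·49·54: 12·16 = 192 ≡ 9, then 9·57 = 513 ≡ 25, then 25·49 = 1225 ≡ 5, then 5·54 = 270 ≡ 26. So 54^59 ≡ 26 (mod 61).
Hence T⁻¹(54) = 26.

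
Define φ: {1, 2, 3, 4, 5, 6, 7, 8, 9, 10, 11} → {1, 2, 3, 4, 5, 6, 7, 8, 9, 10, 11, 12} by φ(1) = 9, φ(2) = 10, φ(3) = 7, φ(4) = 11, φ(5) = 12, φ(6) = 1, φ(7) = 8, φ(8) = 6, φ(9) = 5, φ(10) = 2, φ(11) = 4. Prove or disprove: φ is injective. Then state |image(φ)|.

11

The values φ(1), …, φ(11) are 9, 10, 7, 11, 12, 1, 8, 6, 5, 2, 4 — all distinct.
So φ(s) = φ(t) only when s = t, and φ is injective.
The image of φ is {1, 2, 4, 5, 6, 7, 8, 9, 10, 11, 12}, which has 11 elements.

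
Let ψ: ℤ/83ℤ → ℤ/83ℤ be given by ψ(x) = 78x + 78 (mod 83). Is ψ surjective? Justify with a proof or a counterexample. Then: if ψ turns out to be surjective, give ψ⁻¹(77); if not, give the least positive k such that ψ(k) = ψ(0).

Since gcd(78, 83) = 1, 78 is invertible modulo 83. Euclid's algorithm: 83 = 1·78 + 5, 78 = 15·5 + 3, 5 = 1·3 + 2, 3 = 1·2 + 1; back-substituting gives 1 = 33·78 − 31·83, so 78⁻¹ ≡ 33 (mod 83).
Then y ↦ 33(y − 78) is a two-sided inverse to ψ, so every y ∈ ℤ/83ℤ has a preimage.
Hence ψ is surjective.
Since ψ is surjective, we compute ψ⁻¹(77): solve 78x + 78 ≡ 77 (mod 83), i.e. 78x ≡ 82 (mod 83).
Multiplying by 78⁻¹ = 33 gives x ≡ 33·82 = 2706 = 32·83 + 50 ≡ 50 (mod 83).
Check: ψ(50) = 78·50 + 78 = 3978 = 47·83 + 77 ≡ 77 (mod 83).

50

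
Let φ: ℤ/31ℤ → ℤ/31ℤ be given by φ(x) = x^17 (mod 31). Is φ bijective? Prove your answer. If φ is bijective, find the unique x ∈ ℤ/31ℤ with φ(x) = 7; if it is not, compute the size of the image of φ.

Since 31 is prime, the nonzero elements of ℤ/31ℤ form a cyclic group of order 30.
As gcd(17, 30) = 1, raising to the 17th power is a bijection on this group: if s^17 ≡ t^17 then (st^{−1})^17 = 1, and the only element of order dividing gcd(17, 30) = 1 is 1, so s = t.
With φ(0) = 0 this makes φ injective on all of ℤ/31ℤ, hence bijective (finite equal-size domain and codomain). In particular φ is bijective.
Since φ is bijective, we find the preimage of 7. The inverse of x ↦ x^17 on (ℤ/31ℤ)^× is x ↦ x^23, because 17·23 = 391 = 13·30 + 1 ≡ 1 (mod 30) and x^{30} = 1 for x ≠ 0 (Fermat). So φ⁻¹(7) = 7^23 mod 31.
Repeated squaring mod 31: 7^1 ≡ 7, 7^2 ≡ 7² = 49 ≡ 18, 7^4 ≡ 18² = 324 ≡ 14, 7^8 ≡ 14² = 196 ≡ 10, 7^16 ≡ 10² = 100 ≡ 7. Since 23 = 16 + 4 + 2 + 1, 7^23 ≡ 7·14·18·7: 7·14 = 98 ≡ 5, then 5·18 = 90 ≡ 28, then 28·7 = 196 ≡ 10. So 7^23 ≡ 10 (mod 31).
Hence φ⁻¹(7) = 10.

10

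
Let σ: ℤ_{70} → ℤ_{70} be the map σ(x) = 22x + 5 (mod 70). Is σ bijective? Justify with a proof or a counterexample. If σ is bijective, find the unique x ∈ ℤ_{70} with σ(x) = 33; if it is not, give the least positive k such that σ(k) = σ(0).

35

We have gcd(22, 70) = 2 > 1. Taking u = 0 and v = 35: σ(0) = 5 and σ(35) = 22·35 + 5 = 775 ≡ 5 (mod 70).
So σ(0) = σ(35) while 0 ≠ 35, hence σ is not injective, hence not bijective.
Since σ is not bijective, we find the least positive k with σ(k) = σ(0): this means 22k ≡ 0 (mod 70), i.e. 70 ∣ 22k. Since gcd(22, 70) = 2, dividing through by 2 this holds exactly when 35 ∣ 11k, and as gcd(11, 35) = 1, exactly when 35 ∣ k.
The smallest positive such k is 35.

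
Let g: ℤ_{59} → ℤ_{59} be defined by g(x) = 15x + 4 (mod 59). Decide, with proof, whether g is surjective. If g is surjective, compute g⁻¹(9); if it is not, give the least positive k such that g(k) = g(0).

20

By definition, g is surjective if every y in the codomain equals g(x) for some x in the domain.
Since gcd(15, 59) = 1, 15 is invertible modulo 59. Euclid's algorithm: 59 = 3·15 + 14, 15 = 1·14 + 1; back-substituting gives 1 = 4·15 − 1·59, so 15⁻¹ ≡ 4 (mod 59).
Then y ↦ 4(y − 4) is a two-sided inverse to g, so every y ∈ ℤ_{59} has a preimage.
Therefore g is surjective.
Since g is surjective, we find g⁻¹(9): we need 15x ≡ 9 − 4 ≡ 5 (mod 59). Using 15⁻¹ = 4: x ≡ 4·5 = 20, so x = 20.
Check: g(20) = 15·20 + 4 = 304 = 5·59 + 9 ≡ 9 (mod 59).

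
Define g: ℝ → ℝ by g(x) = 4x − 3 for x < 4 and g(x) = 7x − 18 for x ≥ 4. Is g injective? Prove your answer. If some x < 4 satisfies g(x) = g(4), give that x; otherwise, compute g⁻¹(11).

13/4

Both pieces are strictly increasing (slopes 4 and 7), so each is injective on its own interval.
The left piece maps (−∞, 4) onto (−∞, 13); the right piece maps [4, ∞) onto [10, ∞).
These images overlap. In particular g(4) = 10 (right piece), and solving 4x − 3 = 10 on the left piece gives x = 13/4 < 4.
So g(13/4) = g(4) with 13/4 ≠ 4, and g is not injective. This x = 13/4 is the requested value below 4.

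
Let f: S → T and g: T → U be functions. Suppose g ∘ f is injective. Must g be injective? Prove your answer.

not injective

No. Take S = {0, 1}, T = {0, 1, 2, 3}, U = {0, 1, 2, 3}, f(a) = a for each a ∈ S, and g(b) = 2 if b ∈ {2, 3} else g(b) = b.
Then g ∘ f = f is injective (S ⊂ T and f is the inclusion), but g(2) = g(3) = 2 with 2 ≠ 3, so g is not injective.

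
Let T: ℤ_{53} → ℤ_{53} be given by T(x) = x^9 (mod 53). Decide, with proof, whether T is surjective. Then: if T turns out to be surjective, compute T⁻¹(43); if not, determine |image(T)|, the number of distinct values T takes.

7

Since 53 is prime, the nonzero elements of ℤ_{53} form a cyclic group of order 52.
As gcd(9, 52) = 1, raising to the 9th power is a bijection on this group: if a^9 ≡ b^9 then (ab^{−1})^9 = 1, and the only element of order dividing gcd(9, 52) = 1 is 1, so a = b.
With T(0) = 0 this makes T injective on all of ℤ_{53}, hence bijective (finite equal-size domain and codomain). In particular T is surjective.
Since T is surjective, we find the preimage of 43. The inverse of x ↦ x^9 on (ℤ_{53})^× is x ↦ x^29, because 9·29 = 261 = 5·52 + 1 ≡ 1 (mod 52) and x^{52} = 1 for x ≠ 0 (Fermat). So T⁻¹(43) = 43^29 mod 53.
Repeated squaring mod 53: 43^1 ≡ 43, 43^2 ≡ 43² = 1849 ≡ 47, 43^4 ≡ 47² = 2209 ≡ 36, 43^8 ≡ 36² = 1296 ≡ 24, 43^16 ≡ 24² = 576 ≡ 46. Since 29 = 16 + 8 + 4 + 1, 43^29 ≡ 46·24·36·43: 46·24 = 1104 ≡ 44, then 44·36 = 1584 ≡ 47, then 47·43 = 2021 ≡ 7. So 43^29 ≡ 7 (mod 53).
Hence T⁻¹(43) = 7.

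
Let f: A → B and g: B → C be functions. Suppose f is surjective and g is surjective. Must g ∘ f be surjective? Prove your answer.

Let c ∈ C. Since g is surjective, there is b ∈ B with g(b) = c. Since f is surjective, there is a ∈ A with f(a) = b.
Then (g ∘ f)(a) = g(b) = c. Thus g ∘ f is surjective.

surjective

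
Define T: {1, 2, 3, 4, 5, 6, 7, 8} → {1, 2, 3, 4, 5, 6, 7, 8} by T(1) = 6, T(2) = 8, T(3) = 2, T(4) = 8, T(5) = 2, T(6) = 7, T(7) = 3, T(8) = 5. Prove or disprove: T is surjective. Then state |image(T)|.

6

No element maps to 1, so T is not surjective.
The image of T is {2, 3, 5, 6, 7, 8}, which has 6 elements.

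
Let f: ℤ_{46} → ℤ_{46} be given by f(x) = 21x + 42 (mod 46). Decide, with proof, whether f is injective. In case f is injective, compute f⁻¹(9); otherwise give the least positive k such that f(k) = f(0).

If f(s) = f(t), then 21s ≡ 21t (mod 46). Because gcd(21, 46) = 1, we may cancel 21 to get s ≡ t (mod 46).
Therefore f is injective.
We now compute 21⁻¹ mod 46 explicitly. Euclid's algorithm: 46 = 2·21 + 4, 21 = 5·4 + 1; back-substituting gives 1 = 11·21 − 5·46, so 21⁻¹ ≡ 11 (mod 46).
Since f is injective, we compute f⁻¹(9): solve 21x + 42 ≡ 9 (mod 46), i.e. 21x ≡ 13 (mod 46).
Multiplying by 21⁻¹ = 11 gives x ≡ 11·13 = 143 = 3·46 + 5 ≡ 5 (mod 46).
Check: f(5) = 21·5 + 42 = 147 = 3·46 + 9 ≡ 9 (mod 46).

5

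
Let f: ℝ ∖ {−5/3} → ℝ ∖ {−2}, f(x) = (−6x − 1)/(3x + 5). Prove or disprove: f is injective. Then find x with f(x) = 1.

Suppose f(a) = f(b). Cross-multiplying: (−6a − 1)(3b + 5) = (−6b − 1)(3a + 5).
Expanding both sides and cancelling the symmetric terms leaves −27·(a − b) = 0. Since −27 ≠ 0, a = b. Hence f is injective.
Solving f(x) = 1: cross-multiplying gives −6x − 1 = 1(3x + 5), which rearranges to −9x = 6, so x = −2/3.

-2/3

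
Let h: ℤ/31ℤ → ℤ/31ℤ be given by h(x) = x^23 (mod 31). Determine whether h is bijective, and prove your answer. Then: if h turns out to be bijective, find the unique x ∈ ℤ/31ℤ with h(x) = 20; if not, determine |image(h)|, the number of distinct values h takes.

Since 31 is prime, the nonzero elements of ℤ/31ℤ form a cyclic group of order 30.
As gcd(23, 30) = 1, raising to the 23rd power is a bijection on this group: if a^23 ≡ b^23 then (ab^{−1})^23 = 1, and the only element of order dividing gcd(23, 30) = 1 is 1, so a = b.
With h(0) = 0 this makes h injective on all of ℤ/31ℤ, hence bijective (finite equal-size domain and codomain). In particular h is bijective.
Since h is bijective, we find the preimage of 20. The inverse of x ↦ x^23 on (ℤ/31ℤ)^× is x ↦ x^17, because 23·17 = 391 = 13·30 + 1 ≡ 1 (mod 30) and x^{30} = 1 for x ≠ 0 (Fermat). So h⁻¹(20) = 20^17 mod 31.
Repeated squaring mod 31: 20^1 ≡ 20, 20^2 ≡ 20² = 400 ≡ 28, 20^4 ≡ 28² = 784 ≡ 9, 20^8 ≡ 9² = 81 ≡ 19, 20^16 ≡ 19² = 361 ≡ 20. Since 17 = 16 + 1, 20^17 ≡ 20·20: 20·20 = 400 ≡ 28. So 20^17 ≡ 28 (mod 31).
Hence h⁻¹(20) = 28.

28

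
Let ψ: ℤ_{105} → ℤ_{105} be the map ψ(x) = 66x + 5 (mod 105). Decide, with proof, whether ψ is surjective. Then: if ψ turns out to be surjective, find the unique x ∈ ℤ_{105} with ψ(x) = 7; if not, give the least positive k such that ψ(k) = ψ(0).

Recall that surjectivity means every element of the codomain has a preimage under ψ.
Since gcd(66, 105) = 3, we have 66x ≡ 0 (mod 3) for all x, so ψ(x) ≡ 2 (mod 3).
But 0 ≢ 2 (mod 3), so 0 ∈ ℤ_{105} has no preimage. Therefore ψ is not surjective.
Since ψ is not surjective, we find the least positive k with ψ(k) = ψ(0): this means 66k ≡ 0 (mod 105), i.e. 105 ∣ 66k. Since gcd(66, 105) = 3, dividing through by 3 this holds exactly when 35 ∣ 22k, and as gcd(22, 35) = 1, exactly when 35 ∣ k.
The smallest positive such k is 35.

35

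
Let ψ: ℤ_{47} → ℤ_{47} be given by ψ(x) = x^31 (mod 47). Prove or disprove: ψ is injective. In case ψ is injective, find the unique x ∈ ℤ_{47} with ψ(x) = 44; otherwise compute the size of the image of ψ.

Since 47 is prime, the nonzero elements of ℤ_{47} form a cyclic group of order 46.
As gcd(31, 46) = 1, raising to the 31st power is a bijection on this group: if s^31 ≡ t^31 then (st^{−1})^31 = 1, and the only element of order dividing gcd(31, 46) = 1 is 1, so s = t.
With ψ(0) = 0 this makes ψ injective on all of ℤ_{47}, hence bijective (finite equal-size domain and codomain). In particular ψ is injective.
Since ψ is injective, we find the preimage of 44. The inverse of x ↦ x^31 on (ℤ_{47})^× is x ↦ x^3, because 31·3 = 93 = 2·46 + 1 ≡ 1 (mod 46) and x^{46} = 1 for x ≠ 0 (Fermat). So ψ⁻¹(44) = 44^3 mod 47.
Repeated squaring mod 47: 44^1 ≡ 44, 44^2 ≡ 44² = 1936 ≡ 9. Since 3 = 2 + 1, 44^3 ≡ 9·44: 9·44 = 396 ≡ 20. So 44^3 ≡ 20 (mod 47).
Hence ψ⁻¹(44) = 20.

20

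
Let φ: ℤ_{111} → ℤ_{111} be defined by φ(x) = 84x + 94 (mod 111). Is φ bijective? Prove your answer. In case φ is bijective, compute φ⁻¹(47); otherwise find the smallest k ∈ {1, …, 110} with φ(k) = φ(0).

37

We have gcd(84, 111) = 3 > 1. Taking u = 0 and v = 37: φ(0) = 94 and φ(37) = 84·37 + 94 = 3202 ≡ 94 (mod 111).
So φ(0) = φ(37) while 0 ≠ 37, so φ is not injective, hence not bijective.
Since φ is not bijective, we find the least positive k with φ(k) = φ(0): this means 84k ≡ 0 (mod 111), i.e. 111 ∣ 84k. Since gcd(84, 111) = 3, dividing through by 3 this holds exactly when 37 ∣ 28k, and as gcd(28, 37) = 1, exactly when 37 ∣ k.
The smallest positive such k is 37.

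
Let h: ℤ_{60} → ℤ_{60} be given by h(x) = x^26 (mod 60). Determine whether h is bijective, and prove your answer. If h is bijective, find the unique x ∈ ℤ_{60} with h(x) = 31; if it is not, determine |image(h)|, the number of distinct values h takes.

h(2): Repeated squaring mod 60: 2^1 ≡ 2, 2^2 ≡ 2² = 4, 2^4 ≡ 4² = 16, 2^8 ≡ 16² = 256 ≡ 16, 2^16 ≡ 16² = 256 ≡ 16. Since 26 = 16 + 8 + 2, 2^26 ≡ 16·16·4: 16·16 = 256 ≡ 16, then 16·4 = 64 ≡ 4. So 2^26 ≡ 4 (mod 60).
h(8): Repeated squaring mod 60: 8^1 ≡ 8, 8^2 ≡ 8² = 64 ≡ 4, 8^4 ≡ 4² = 16, 8^8 ≡ 16² = 256 ≡ 16, 8^16 ≡ 16² = 256 ≡ 16. Since 26 = 16 + 8 + 2, 8^26 ≡ 16·16·4: 16·16 = 256 ≡ 16, then 16·4 = 64 ≡ 4. So 8^26 ≡ 4 (mod 60).
So h(2) = h(8) = 4 while 2 ≠ 8, therefore h is not injective, hence not bijective.
Since h is not bijective, we determine |image(h)|. Computing x^26 mod 60 for each x (by repeated squaring, reducing mod 60 at every step), the values h(0), h(1), …, h(59) are: 0, 1, 4, 9, 16, 25, 36, 49, 4, 21, 40, 1, 24, 49, 16, 45, 16, 49, 24, 1, 40, 21, 4, 49, 36, 25, 16, 9, 4, 1, 0, 1, 4, 9, 16, 25, 36, 49, 4, 21, 40, 1, 24, 49, 16, 45, 16, 49, 24, 1, 40, 21, 4, 49, 36, 25, 16, 9, 4, 1.
The distinct values are {0, 1, 4, 9, 16, 21, 24, 25, 36, 40, 45, 49}; there are 12 of them.

12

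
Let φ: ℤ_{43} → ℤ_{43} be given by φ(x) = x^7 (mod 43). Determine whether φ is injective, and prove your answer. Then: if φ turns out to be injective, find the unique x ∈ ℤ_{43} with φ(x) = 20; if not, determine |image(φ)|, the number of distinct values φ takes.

φ(1) = 1^7 = 1.
φ(4): Repeated squaring mod 43: 4^1 ≡ 4, 4^2 ≡ 4² = 16, 4^4 ≡ 16² = 256 ≡ 41. Since 7 = 4 + 2 + 1, 4^7 ≡ 41·16·4: 41·16 = 656 ≡ 11, then 11·4 = 44 ≡ 1. So 4^7 ≡ 1 (mod 43).
So φ(1) = φ(4) = 1 while 1 ≠ 4, therefore φ is not injective.
Since φ is not injective, we determine |image(φ)|. Computing x^7 mod 43 for each x (by repeated squaring, reducing mod 43 at every step), the values φ(0), φ(1), …, φ(42) are: 0, 1, 42, 37, 1, 37, 6, 7, 42, 36, 6, 1, 37, 36, 36, 36, 1, 36, 7, 37, 37, 1, 42, 6, 6, 36, 7, 42, 7, 7, 7, 6, 42, 37, 7, 1, 36, 37, 6, 42, 6, 1, 42.
The distinct values are {0, 1, 6, 7, 36, 37, 42}; there are 7 of them.

7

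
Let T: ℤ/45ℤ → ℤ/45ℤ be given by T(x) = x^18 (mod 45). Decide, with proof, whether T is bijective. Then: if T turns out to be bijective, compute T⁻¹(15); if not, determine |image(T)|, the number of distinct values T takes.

6

T(1) = 1^18 = 1.
T(4): Repeated squaring mod 45: 4^1 ≡ 4, 4^2 ≡ 4² = 16, 4^4 ≡ 16² = 256 ≡ 31, 4^8 ≡ 31² = 961 ≡ 16, 4^16 ≡ 16² = 256 ≡ 31. Since 18 = 16 + 2, 4^18 ≡ 31·16: 31·16 = 496 ≡ 1. So 4^18 ≡ 1 (mod 45).
So T(1) = T(4) = 1 while 1 ≠ 4, hence T is not injective, hence not bijective.
Since T is not bijective, we determine |image(T)|. Computing x^18 mod 45 for each x (by repeated squaring, reducing mod 45 at every step), the values T(0), T(1), …, T(44) are: 0, 1, 19, 9, 1, 10, 36, 19, 19, 36, 10, 1, 9, 19, 1, 0, 1, 19, 9, 1, 10, 36, 19, 19, 36, 10, 1, 9, 19, 1, 0, 1, 19, 9, 1, 10, 36, 19, 19, 36, 10, 1, 9, 19, 1.
The distinct values are {0, 1, 9, 10, 19, 36}; there are 6 of them.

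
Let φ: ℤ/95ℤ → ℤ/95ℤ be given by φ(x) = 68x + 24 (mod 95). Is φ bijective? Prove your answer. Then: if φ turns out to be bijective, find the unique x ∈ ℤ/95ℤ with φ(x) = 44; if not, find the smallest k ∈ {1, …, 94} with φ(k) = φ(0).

Recall: φ is injective when φ(s) = φ(t) forces s = t.
Suppose φ(s) = φ(t) in ℤ/95ℤ. Then 68s + 24 ≡ 68t + 24 (mod 95), so 68(s − t) ≡ 0 (mod 95).
Since gcd(68, 95) = 1, 68 is invertible modulo 95, thus s − t ≡ 0 (mod 95), i.e. s = t.
We now compute 68⁻¹ mod 95 explicitly. Euclid's algorithm: 95 = 1·68 + 27, 68 = 2·27 + 14, 27 = 1·14 + 13, 14 = 1·13 + 1; back-substituting gives 1 = 7·68 − 5·95, so 68⁻¹ ≡ 7 (mod 95).
Then y ↦ 7(y − 24) is a two-sided inverse to φ, so every y ∈ ℤ/95ℤ has a preimage.
Hence φ is bijective.
Since φ is bijective, we find φ⁻¹(44): we need 68x ≡ 44 − 24 ≡ 20 (mod 95). Using 68⁻¹ = 7: x ≡ 7·20 = 140 = 1·95 + 45, so x = 45.
Check: φ(45) = 68·45 + 24 = 3084 = 32·95 + 44 ≡ 44 (mod 95).

45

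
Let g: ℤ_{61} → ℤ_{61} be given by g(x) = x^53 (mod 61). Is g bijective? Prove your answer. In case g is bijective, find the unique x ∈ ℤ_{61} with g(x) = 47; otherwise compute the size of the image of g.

Since 61 is prime, the nonzero elements of ℤ_{61} form a cyclic group of order 60.
As gcd(53, 60) = 1, raising to the 53rd power is a bijection on this group: if s^53 ≡ t^53 then (st^{−1})^53 = 1, and the only element of order dividing gcd(53, 60) = 1 is 1, so s = t.
With g(0) = 0 this makes g injective on all of ℤ_{61}, hence bijective (finite equal-size domain and codomain). In particular g is bijective.
Since g is bijective, we find the preimage of 47. The inverse of x ↦ x^53 on (ℤ_{61})^× is x ↦ x^17, because 53·17 = 901 = 15·60 + 1 ≡ 1 (mod 60) and x^{60} = 1 for x ≠ 0 (Fermat). So g⁻¹(47) = 47^17 mod 61.
Repeated squaring mod 61: 47^1 ≡ 47, 47^2 ≡ 47² = 2209 ≡ 13, 47^4 ≡ 13² = 169 ≡ 47, 47^8 ≡ 47² = 2209 ≡ 13, 47^16 ≡ 13² = 169 ≡ 47. Since 17 = 16 + 1, 47^17 ≡ 47·47: 47·47 = 2209 ≡ 13. So 47^17 ≡ 13 (mod 61).
Hence g⁻¹(47) = 13.

13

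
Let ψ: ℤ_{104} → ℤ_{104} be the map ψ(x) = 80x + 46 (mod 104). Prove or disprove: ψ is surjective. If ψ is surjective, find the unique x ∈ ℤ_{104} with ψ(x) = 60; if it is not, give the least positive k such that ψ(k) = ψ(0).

13

Since gcd(80, 104) = 8, we have 80x ≡ 0 (mod 8) for all x, so ψ(x) ≡ 6 (mod 8).
But 0 ≢ 6 (mod 8), so 0 ∈ ℤ_{104} has no preimage. So ψ is not surjective.
Since ψ is not surjective, we find the least positive k with ψ(k) = ψ(0): this means 80k ≡ 0 (mod 104), i.e. 104 ∣ 80k. Since gcd(80, 104) = 8, dividing through by 8 this holds exactly when 13 ∣ 10k, and as gcd(10, 13) = 1, exactly when 13 ∣ k.
The smallest positive such k is 13.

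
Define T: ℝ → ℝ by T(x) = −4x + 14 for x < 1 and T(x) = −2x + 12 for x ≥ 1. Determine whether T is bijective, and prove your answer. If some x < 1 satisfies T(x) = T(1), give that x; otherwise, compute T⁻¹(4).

Both pieces are strictly decreasing (slopes −4 and −2), so each is injective on its own interval.
The left piece maps (−∞, 1) onto (10, ∞); the right piece maps [1, ∞) onto (−∞, 10].
Since 10 = 10, the images partition ℝ: T is injective and surjective, hence bijective.
Because the two images are disjoint, no x < 1 has T(x) = T(1), so we compute T⁻¹(4): 4 lies in (−∞, 10], so solve −2x + 12 = 4: x = (4 − 12)/(−2) = 4.

4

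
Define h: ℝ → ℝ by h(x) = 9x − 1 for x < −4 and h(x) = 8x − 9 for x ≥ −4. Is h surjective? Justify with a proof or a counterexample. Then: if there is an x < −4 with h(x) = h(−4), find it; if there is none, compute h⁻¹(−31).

Both pieces are strictly increasing (slopes 9 and 8), so each is injective on its own interval.
The left piece maps (−∞, −4) onto (−∞, −37); the right piece maps [−4, ∞) onto [−41, ∞).
The union (−∞, −37) ∪ [−41, ∞) covers ℝ, so h is surjective.
For the follow-up: the images overlap, so an x < −4 with h(x) = h(−4) exists. h(−4) = −41; solving 9x − 1 = −41 for x < −4 gives x = (−41 + 1)/9 = −40/9.

-40/9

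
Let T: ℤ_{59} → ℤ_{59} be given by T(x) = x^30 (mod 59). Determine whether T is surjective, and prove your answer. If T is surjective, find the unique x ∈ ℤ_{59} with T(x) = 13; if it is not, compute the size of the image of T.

T(29): Repeated squaring mod 59: 29^1 ≡ 29, 29^2 ≡ 29² = 841 ≡ 15, 29^4 ≡ 15² = 225 ≡ 48, 29^8 ≡ 48² = 2304 ≡ 3, 29^16 ≡ 3² = 9. Since 30 = 16 + 8 + 4 + 2, 29^30 ≡ 9·3·48·15: 9·3 = 27, then 27·48 = 1296 ≡ 57, then 57·15 = 855 ≡ 29. So 29^30 ≡ 29 (mod 59).
T(30): Repeated squaring mod 59: 30^1 ≡ 30, 30^2 ≡ 30² = 900 ≡ 15, 30^4 ≡ 15² = 225 ≡ 48, 30^8 ≡ 48² = 2304 ≡ 3, 30^16 ≡ 3² = 9. Since 30 = 16 + 8 + 4 + 2, 30^30 ≡ 9·3·48·15: 9·3 = 27, then 27·48 = 1296 ≡ 57, then 57·15 = 855 ≡ 29. So 30^30 ≡ 29 (mod 59).
So T(29) = T(30) = 29 while 29 ≠ 30, hence T is not injective.
A non-injective map from the 59-element set ℤ_{59} to itself takes at most 58 distinct values, so it cannot be surjective. Thus T is not surjective.
Since T is not surjective, we determine |image(T)|. Computing x^30 mod 59 for each x (by repeated squaring, reducing mod 59 at every step), the values T(0), T(1), …, T(58) are: 0, 1, 57, 3, 4, 5, 53, 7, 51, 9, 49, 48, 12, 46, 45, 15, 16, 17, 41, 19, 20, 21, 22, 36, 35, 25, 26, 27, 28, 29, 29, 28, 27, 26, 25, 35, 36, 22, 21, 20, 19, 41, 17, 16, 15, 45, 46, 12, 48, 49, 9, 51, 7, 53, 5, 4, 3, 57, 1.
The distinct values are {0, 1, 3, 4, 5, 7, 9, 12, 15, 16, 17, 19, 20, 21, 22, 25, 26, 27, 28, 29, 35, 36, 41, 45, 46, 48, 49, 51, 53, 57}; there are 30 of them.

30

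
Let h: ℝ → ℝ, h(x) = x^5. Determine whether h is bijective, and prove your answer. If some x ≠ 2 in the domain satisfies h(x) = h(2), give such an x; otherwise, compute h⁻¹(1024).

On ℝ, x ↦ x^5 is strictly increasing (injective) and for any y ∈ ℝ the 5th root y^{1/5} lies in ℝ (surjective). So h is bijective.
Since x ↦ x^5 is strictly increasing on ℝ, it is injective there, so no x ≠ 2 in the domain has h(x) = h(2). We therefore compute h⁻¹(1024) = 1024^{1/5} = 4 (indeed 4^5 = 1024).

4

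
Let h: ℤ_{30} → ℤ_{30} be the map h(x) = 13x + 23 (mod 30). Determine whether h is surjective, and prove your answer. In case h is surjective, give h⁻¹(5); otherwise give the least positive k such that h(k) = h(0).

24

Since gcd(13, 30) = 1, 13 is invertible modulo 30. Euclid's algorithm: 30 = 2·13 + 4, 13 = 3·4 + 1; back-substituting gives 1 = 7·13 − 3·30, so 13⁻¹ ≡ 7 (mod 30).
For any y ∈ ℤ_{30}, x = 7(y − 23) mod 30 satisfies h(x) = 13·7(y − 23) + 23 ≡ y (since 13·7 ≡ 1 mod 30). So every y has a preimage.
Thus h is surjective.
Since h is surjective, we find h⁻¹(5): we need 13x ≡ 5 − 23 ≡ 12 (mod 30). Using 13⁻¹ = 7: x ≡ 7·12 = 84 = 2·30 + 24, so x = 24.
Check: h(24) = 13·24 + 23 = 335 = 11·30 + 5 ≡ 5 (mod 30).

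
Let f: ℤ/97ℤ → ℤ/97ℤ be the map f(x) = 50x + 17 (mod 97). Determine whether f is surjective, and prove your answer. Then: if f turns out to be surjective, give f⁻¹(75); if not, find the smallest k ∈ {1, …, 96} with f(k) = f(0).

Since gcd(50, 97) = 1, 50 is invertible modulo 97. Euclid's algorithm: 97 = 1·50 + 47, 50 = 1·47 + 3, 47 = 15·3 + 2, 3 = 1·2 + 1; back-substituting gives 1 = 33·50 − 17·97, so 50⁻¹ ≡ 33 (mod 97).
For any y ∈ ℤ/97ℤ, x = 33(y − 17) mod 97 satisfies f(x) = 50·33(y − 17) + 17 ≡ y (since 50·33 ≡ 1 mod 97). So every y has a preimage.
Hence f is surjective.
Since f is surjective, we find f⁻¹(75): we need 50x ≡ 75 − 17 ≡ 58 (mod 97). Using 50⁻¹ = 33: x ≡ 33·58 = 1914 = 19·97 + 71, so x = 71.
Check: f(71) = 50·71 + 17 = 3567 = 36·97 + 75 ≡ 75 (mod 97).

71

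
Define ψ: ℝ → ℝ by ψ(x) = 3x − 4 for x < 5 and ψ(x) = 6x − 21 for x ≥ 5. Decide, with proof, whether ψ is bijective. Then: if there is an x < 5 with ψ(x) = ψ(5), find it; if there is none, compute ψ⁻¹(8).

Both pieces are strictly increasing (slopes 3 and 6), so each is injective on its own interval.
The left piece maps (−∞, 5) onto (−∞, 11); the right piece maps [5, ∞) onto [9, ∞).
These images overlap. In particular ψ(5) = 9 (right piece), and solving 3x − 4 = 9 on the left piece gives x = 13/3 < 5.
So ψ(13/3) = ψ(5) with 13/3 ≠ 5, and ψ is not injective, hence not bijective. This x = 13/3 is the requested value below 5.

13/3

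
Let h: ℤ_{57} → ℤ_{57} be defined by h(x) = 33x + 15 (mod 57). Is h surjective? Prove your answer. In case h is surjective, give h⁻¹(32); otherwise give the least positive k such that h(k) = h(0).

Since gcd(33, 57) = 3, we have 33x ≡ 0 (mod 3) for all x, so h(x) ≡ 0 (mod 3).
But 1 ≢ 0 (mod 3), so 1 ∈ ℤ_{57} has no preimage. Therefore h is not surjective.
Since h is not surjective, we find the least positive k with h(k) = h(0): this means 33k ≡ 0 (mod 57), i.e. 57 ∣ 33k. Since gcd(33, 57) = 3, dividing through by 3 this holds exactly when 19 ∣ 11k, and as gcd(11, 19) = 1, exactly when 19 ∣ k.
The smallest positive such k is 19.

19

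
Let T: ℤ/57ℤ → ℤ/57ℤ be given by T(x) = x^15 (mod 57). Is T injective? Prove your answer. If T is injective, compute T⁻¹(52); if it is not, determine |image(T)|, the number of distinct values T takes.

21

T(1) = 1^15 = 1.
T(7): Repeated squaring mod 57: 7^1 ≡ 7, 7^2 ≡ 7² = 49, 7^4 ≡ 49² = 2401 ≡ 7, 7^8 ≡ 7² = 49. Since 15 = 8 + 4 + 2 + 1, 7^15 ≡ 49·7·49·7: 49·7 = 343 ≡ 1, then 1·49 = 49, then 49·7 = 343 ≡ 1. So 7^15 ≡ 1 (mod 57).
So T(1) = T(7) = 1 while 1 ≠ 7, therefore T is not injective.
Since T is not injective, we determine |image(T)|. Computing x^15 mod 57 for each x (by repeated squaring, reducing mod 57 at every step), the values T(0), T(1), …, T(56) are: 0, 1, 50, 12, 49, 26, 30, 1, 56, 30, 46, 20, 18, 46, 50, 27, 7, 26, 18, 19, 20, 12, 31, 11, 45, 49, 20, 18, 49, 8, 39, 37, 8, 12, 46, 26, 45, 37, 38, 39, 31, 50, 30, 7, 11, 39, 37, 11, 27, 1, 56, 27, 31, 8, 45, 7, 56.
The distinct values are {0, 1, 7, 8, 11, 12, 18, 19, 20, 26, 27, 30, 31, 37, 38, 39, 45, 46, 49, 50, 56}; there are 21 of them.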